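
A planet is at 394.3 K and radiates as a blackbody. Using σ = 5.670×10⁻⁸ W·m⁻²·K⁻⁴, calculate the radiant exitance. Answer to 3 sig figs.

I ≈ 1.37×10³ W/m²

Stefan–Boltzmann: I = σT⁴ = 5.670×10⁻⁸ × (394.3)⁴ = 1.37×10³ W/m².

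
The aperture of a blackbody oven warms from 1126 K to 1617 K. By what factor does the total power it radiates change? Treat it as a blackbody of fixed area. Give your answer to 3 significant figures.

P ∝ T⁴, so P₂/P₁ = (T₂/T₁)⁴ = (1617/1126)⁴ = (1.43606)⁴ = 4.25.

P₂/P₁ ≈ 4.25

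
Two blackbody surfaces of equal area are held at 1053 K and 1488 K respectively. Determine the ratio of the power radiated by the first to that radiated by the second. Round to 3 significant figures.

P₁/P₂ ≈ 0.251

With equal areas, P₁/P₂ = (T₁/T₂)⁴ = (1053/1488)⁴ = 0.251.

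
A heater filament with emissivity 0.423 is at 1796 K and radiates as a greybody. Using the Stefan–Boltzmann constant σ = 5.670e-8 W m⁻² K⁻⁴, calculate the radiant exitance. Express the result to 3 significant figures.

I ≈ 2.50×10⁵ W/m²

Stefan–Boltzmann: I = εσT⁴ = 0.423 × 5.670×10⁻⁸ × (1796)⁴ = 2.50×10⁵ W/m².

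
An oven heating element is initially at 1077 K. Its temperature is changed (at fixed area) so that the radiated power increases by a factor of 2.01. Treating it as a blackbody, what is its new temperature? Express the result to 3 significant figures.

P ∝ T⁴, so T₂/T₁ = (P₂/P₁)^(1/4) = (2.01)^(1/4) = 1.19069.
T₂ = 1077 × 1.19069 = 1.28×10³ K.

T₂ ≈ 1.28×10³ K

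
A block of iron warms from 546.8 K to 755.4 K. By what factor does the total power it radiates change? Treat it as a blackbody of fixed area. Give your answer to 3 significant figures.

P ∝ T⁴, so P₂/P₁ = (T₂/T₁)⁴ = (755.4/546.8)⁴ = (1.38149)⁴ = 3.64.

P₂/P₁ ≈ 3.64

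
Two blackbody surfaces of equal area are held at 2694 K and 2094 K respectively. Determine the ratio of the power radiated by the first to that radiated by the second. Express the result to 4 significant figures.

With equal areas, P₁/P₂ = (T₁/T₂)⁴ = (2694/2094)⁴ = 2.740.

P₁/P₂ ≈ 2.740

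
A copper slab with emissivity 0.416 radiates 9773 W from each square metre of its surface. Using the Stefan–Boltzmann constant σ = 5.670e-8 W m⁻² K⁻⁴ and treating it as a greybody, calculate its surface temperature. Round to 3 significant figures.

T ≈ 802 K

I = εσT⁴, so T = (I/εσ)^(1/4) = (9773/(0.416×5.670×10⁻⁸))^(1/4) = 802 K.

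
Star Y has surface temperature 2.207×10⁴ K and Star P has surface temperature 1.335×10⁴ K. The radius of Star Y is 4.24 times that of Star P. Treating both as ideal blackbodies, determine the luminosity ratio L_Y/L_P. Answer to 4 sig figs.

L_Y/L_P ≈ 134.3

L ∝ R²T⁴, so L_Y/L_P = (R_Y/R_P)²(T_Y/T_P)⁴ = (4.24)² × (2.207×10⁴/1.335×10⁴)⁴ = 17.9776 × 7.46938 = 134.3.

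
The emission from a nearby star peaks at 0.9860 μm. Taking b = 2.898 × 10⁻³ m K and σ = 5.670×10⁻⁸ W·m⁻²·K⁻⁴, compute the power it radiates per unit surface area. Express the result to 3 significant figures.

I ≈ 4.23×10⁶ W/m²

Wien's law: T = b/λ_max = 2.898×10⁻³/9.860×10⁻⁷ = 2939.15 K.
Then I = σT⁴ = 5.670×10⁻⁸×(2939.15)⁴ = 4.23×10⁶ W/m².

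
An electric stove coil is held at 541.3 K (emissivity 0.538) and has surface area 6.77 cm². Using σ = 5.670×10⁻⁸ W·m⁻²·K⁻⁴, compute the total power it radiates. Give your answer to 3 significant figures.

Area A = 6.77 cm² = 6.77×10⁻⁴ m².
P = εσAT⁴ = 0.538 × 5.670×10⁻⁸ × 6.77×10⁻⁴ × (541.3)⁴ = 1.77 W.

P ≈ 1.77 W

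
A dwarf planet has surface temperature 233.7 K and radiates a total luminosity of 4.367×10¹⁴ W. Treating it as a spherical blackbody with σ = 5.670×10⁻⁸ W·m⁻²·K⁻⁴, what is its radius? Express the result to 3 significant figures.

L = 4πR²σT⁴ ⇒ R = √(L/(4πσT⁴)).
σT⁴ = 169.129 W/m², so R = √(4.367×10¹⁴/(4π×169.129)) = 4.53×10⁵ m.

R ≈ 4.53×10⁵ m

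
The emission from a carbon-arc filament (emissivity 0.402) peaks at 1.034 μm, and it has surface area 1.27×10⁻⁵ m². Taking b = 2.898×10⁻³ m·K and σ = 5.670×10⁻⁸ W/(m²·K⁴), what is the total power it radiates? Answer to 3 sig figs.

P ≈ 17.9 W

Wien's law: T = b/λ_max = 2.898×10⁻³/1.034×10⁻⁶ = 2802.71 K.
Area A = 1.27×10⁻⁵ m².
Then P = εσAT⁴ = 0.402×5.670×10⁻⁸×1.27×10⁻⁵×(2802.71)⁴ = 17.9 W.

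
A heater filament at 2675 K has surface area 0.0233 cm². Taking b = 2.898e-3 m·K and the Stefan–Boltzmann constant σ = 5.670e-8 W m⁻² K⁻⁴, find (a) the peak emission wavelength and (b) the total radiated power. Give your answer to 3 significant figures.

(a) λ_max = b/T = 2.898×10⁻³/2675 = 1.083×10⁻⁶ m = 1.08×10³ nm.
Area A = 0.0233 cm² = 2.33×10⁻⁶ m².
(b) P = σAT⁴ = 5.670×10⁻⁸×2.33×10⁻⁶×(2675)⁴ = 6.76 W.

λ_max ≈ 1.08×10³ nm; P ≈ 6.76 W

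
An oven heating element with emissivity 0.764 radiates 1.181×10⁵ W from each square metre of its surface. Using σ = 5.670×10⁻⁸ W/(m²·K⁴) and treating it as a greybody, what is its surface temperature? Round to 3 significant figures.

T ≈ 1.28×10³ K

I = εσT⁴, so T = (I/εσ)^(1/4) = (1.181×10⁵/(0.764×5.670×10⁻⁸))^(1/4) = 1.28×10³ K.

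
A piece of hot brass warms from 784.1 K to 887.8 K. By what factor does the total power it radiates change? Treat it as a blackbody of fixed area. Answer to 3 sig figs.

P ∝ T⁴, so P₂/P₁ = (T₂/T₁)⁴ = (887.8/784.1)⁴ = (1.13225)⁴ = 1.64.

P₂/P₁ ≈ 1.64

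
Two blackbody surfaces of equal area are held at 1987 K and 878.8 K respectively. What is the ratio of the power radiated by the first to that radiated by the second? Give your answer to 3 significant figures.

P₁/P₂ ≈ 26.1

With equal areas, P₁/P₂ = (T₁/T₂)⁴ = (1987/878.8)⁴ = 26.1.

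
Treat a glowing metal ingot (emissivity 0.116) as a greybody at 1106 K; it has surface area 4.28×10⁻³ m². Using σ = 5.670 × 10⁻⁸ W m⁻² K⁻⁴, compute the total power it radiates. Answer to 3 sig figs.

P ≈ 42.1 W

Area A = 4.28×10⁻³ m².
P = εσAT⁴ = 0.116 × 5.670×10⁻⁸ × 4.28×10⁻³ × (1106)⁴ = 42.1 W.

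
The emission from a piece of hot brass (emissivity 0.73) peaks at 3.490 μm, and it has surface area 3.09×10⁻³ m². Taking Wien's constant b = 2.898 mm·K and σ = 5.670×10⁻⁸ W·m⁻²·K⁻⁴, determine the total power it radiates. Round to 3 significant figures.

Wien's law: T = b/λ_max = 2.898×10⁻³/3.490×10⁻⁶ = 830.372 K.
Area A = 3.09×10⁻³ m².
Then P = εσAT⁴ = 0.73×5.670×10⁻⁸×3.09×10⁻³×(830.372)⁴ = 60.8 W.

P ≈ 60.8 W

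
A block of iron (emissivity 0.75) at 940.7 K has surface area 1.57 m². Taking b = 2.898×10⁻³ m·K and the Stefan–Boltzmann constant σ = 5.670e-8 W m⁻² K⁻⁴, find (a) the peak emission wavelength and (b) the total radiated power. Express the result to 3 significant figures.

λ_max ≈ 3.08 μm; P ≈ 5.23×10⁴ W

(a) λ_max = b/T = 2.898×10⁻³/940.7 = 3.081×10⁻⁶ m = 3.08 μm.
Area A = 1.57 m².
(b) P = εσAT⁴ = 0.75×5.670×10⁻⁸×1.57×(940.7)⁴ = 5.23×10⁴ W.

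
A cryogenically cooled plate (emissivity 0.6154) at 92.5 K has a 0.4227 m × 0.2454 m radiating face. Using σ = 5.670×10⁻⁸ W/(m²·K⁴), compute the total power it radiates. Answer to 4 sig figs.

P ≈ 0.2650 W

Area A = 0.4227 × 0.2454 = 0.103731 m².
P = εσAT⁴ = 0.6154 × 5.670×10⁻⁸ × 0.103731 × (92.5)⁴ = 0.2650 W.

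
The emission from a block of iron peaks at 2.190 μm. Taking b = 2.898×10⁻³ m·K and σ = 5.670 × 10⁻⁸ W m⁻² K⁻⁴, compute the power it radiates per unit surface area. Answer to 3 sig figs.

I ≈ 1.74×10⁵ W/m²

Wien's law: T = b/λ_max = 2.898×10⁻³/2.190×10⁻⁶ = 1323.29 K.
Then I = σT⁴ = 5.670×10⁻⁸×(1323.29)⁴ = 1.74×10⁵ W/m².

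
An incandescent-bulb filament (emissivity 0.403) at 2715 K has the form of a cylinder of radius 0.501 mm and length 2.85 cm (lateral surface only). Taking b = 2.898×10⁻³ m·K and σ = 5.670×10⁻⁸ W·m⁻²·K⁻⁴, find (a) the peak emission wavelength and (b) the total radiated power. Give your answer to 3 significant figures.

λ_max ≈ 1.07 μm; P ≈ 111 W

(a) λ_max = b/T = 2.898×10⁻³/2715 = 1.067×10⁻⁶ m = 1.07 μm.
Lateral area A = 2πrL = 2π×5.01×10⁻⁴×0.0285 = 8.97145×10⁻⁵ m².
(b) P = εσAT⁴ = 0.403×5.670×10⁻⁸×8.97145×10⁻⁵×(2715)⁴ = 111 W.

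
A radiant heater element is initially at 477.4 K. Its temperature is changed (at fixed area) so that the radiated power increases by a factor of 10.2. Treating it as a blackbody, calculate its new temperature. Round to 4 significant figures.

T₂ ≈ 853.2 K

P ∝ T⁴, so T₂/T₁ = (P₂/P₁)^(1/4) = (10.2)^(1/4) = 1.78710.
T₂ = 477.4 × 1.78710 = 853.2 K.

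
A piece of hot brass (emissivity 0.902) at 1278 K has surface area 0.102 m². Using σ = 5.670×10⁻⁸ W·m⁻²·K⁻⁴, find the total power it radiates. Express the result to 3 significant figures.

Area A = 0.102 m².
P = εσAT⁴ = 0.902 × 5.670×10⁻⁸ × 0.102 × (1278)⁴ = 1.39×10⁴ W.

P ≈ 1.39×10⁴ W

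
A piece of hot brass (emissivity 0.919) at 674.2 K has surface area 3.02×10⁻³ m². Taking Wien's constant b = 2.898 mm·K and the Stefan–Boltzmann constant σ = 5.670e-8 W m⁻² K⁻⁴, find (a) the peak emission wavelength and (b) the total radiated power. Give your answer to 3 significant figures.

(a) λ_max = b/T = 2.898×10⁻³/674.2 = 4.298×10⁻⁶ m = 4.30 μm.
Area A = 3.02×10⁻³ m².
(b) P = εσAT⁴ = 0.919×5.670×10⁻⁸×3.02×10⁻³×(674.2)⁴ = 32.5 W.

λ_max ≈ 4.30 μm; P ≈ 32.5 W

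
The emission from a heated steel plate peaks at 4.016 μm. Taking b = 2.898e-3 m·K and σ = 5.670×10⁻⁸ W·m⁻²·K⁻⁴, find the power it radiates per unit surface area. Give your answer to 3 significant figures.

Wien's law: T = b/λ_max = 2.898×10⁻³/4.016×10⁻⁶ = 721.614 K.
Then I = σT⁴ = 5.670×10⁻⁸×(721.614)⁴ = 1.54×10⁴ W/m².

I ≈ 1.54×10⁴ W/m²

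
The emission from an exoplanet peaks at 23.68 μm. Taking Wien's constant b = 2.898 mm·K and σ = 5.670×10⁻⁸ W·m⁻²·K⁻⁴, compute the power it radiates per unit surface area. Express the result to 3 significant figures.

Wien's law: T = b/λ_max = 2.898×10⁻³/2.368×10⁻⁵ = 122.382 K.
Then I = σT⁴ = 5.670×10⁻⁸×(122.382)⁴ = 12.7 W/m².

I ≈ 12.7 W/m²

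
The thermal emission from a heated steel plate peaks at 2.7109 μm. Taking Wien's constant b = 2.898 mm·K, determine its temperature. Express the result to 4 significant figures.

Wien's law gives T = b/λ_max = (2.898×10⁻³ m·K)/(2.7109×10⁻⁶ m) = 1069 K.

T ≈ 1069 K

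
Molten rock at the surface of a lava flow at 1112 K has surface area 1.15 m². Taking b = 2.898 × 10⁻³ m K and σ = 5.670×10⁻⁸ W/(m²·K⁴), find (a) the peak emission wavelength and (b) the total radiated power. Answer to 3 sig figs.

(a) λ_max = b/T = 2.898×10⁻³/1112 = 2.606×10⁻⁶ m = 2.61 μm.
Area A = 1.15 m².
(b) P = σAT⁴ = 5.670×10⁻⁸×1.15×(1112)⁴ = 9.97×10⁴ W.

λ_max ≈ 2.61 μm; P ≈ 9.97×10⁴ W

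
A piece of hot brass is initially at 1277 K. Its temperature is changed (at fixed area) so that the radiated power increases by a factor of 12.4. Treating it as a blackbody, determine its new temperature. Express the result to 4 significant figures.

P ∝ T⁴, so T₂/T₁ = (P₂/P₁)^(1/4) = (12.4)^(1/4) = 1.87653.
T₂ = 1277 × 1.87653 = 2396 K.

T₂ ≈ 2396 K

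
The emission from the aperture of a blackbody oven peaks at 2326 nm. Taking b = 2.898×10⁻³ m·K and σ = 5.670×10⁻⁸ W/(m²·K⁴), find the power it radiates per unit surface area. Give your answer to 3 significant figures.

Wien's law: T = b/λ_max = 2.898×10⁻³/2.326×10⁻⁶ = 1245.92 K.
Then I = σT⁴ = 5.670×10⁻⁸×(1245.92)⁴ = 1.37×10⁵ W/m².

I ≈ 1.37×10⁵ W/m²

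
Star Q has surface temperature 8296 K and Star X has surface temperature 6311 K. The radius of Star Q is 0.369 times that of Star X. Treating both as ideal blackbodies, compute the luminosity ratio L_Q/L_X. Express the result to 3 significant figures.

L_Q/L_X ≈ 0.407

L ∝ R²T⁴, so L_Q/L_X = (R_Q/R_X)²(T_Q/T_X)⁴ = (0.369)² × (8296/6311)⁴ = 0.136161 × 2.98595 = 0.407.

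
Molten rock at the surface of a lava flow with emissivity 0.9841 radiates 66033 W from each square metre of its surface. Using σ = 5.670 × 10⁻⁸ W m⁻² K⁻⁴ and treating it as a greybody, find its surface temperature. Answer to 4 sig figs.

I = εσT⁴, so T = (I/εσ)^(1/4) = (66033/(0.9841×5.670×10⁻⁸))^(1/4) = 1043 K.

T ≈ 1043 K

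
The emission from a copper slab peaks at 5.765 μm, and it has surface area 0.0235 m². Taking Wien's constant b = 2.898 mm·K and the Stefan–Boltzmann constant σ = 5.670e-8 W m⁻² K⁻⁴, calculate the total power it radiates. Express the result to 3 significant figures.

P ≈ 85.1 W

Wien's law: T = b/λ_max = 2.898×10⁻³/5.765×10⁻⁶ = 502.689 K.
Area A = 0.0235 m².
Then P = σAT⁴ = 5.670×10⁻⁸×0.0235×(502.689)⁴ = 85.1 W.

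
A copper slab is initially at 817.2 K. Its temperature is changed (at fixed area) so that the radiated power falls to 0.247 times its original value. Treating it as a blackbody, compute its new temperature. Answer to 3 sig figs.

P ∝ T⁴, so T₂/T₁ = (P₂/P₁)^(1/4) = (0.247)^(1/4) = 0.704976.
T₂ = 817.2 × 0.704976 = 576 K.

T₂ ≈ 576 K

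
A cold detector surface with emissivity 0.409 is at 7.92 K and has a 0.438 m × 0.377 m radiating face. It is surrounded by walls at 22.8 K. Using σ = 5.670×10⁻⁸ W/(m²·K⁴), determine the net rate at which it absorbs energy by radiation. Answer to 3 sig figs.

Area A = 0.438 × 0.377 = 0.165126 m².
Net radiated power P_net = εσA(T⁴ − T₀⁴) = 0.409×5.670×10⁻⁸×0.165126×(7.92⁴ − 22.8⁴).
T⁴ − T₀⁴ = 3934.60 − 2.70234×10⁵ = -2.66299×10⁵ K⁴, so P_net = -1.02×10⁻³ W — negative, meaning a net gain of 1.02×10⁻³ W.

Net gain ≈ 1.02×10⁻³ W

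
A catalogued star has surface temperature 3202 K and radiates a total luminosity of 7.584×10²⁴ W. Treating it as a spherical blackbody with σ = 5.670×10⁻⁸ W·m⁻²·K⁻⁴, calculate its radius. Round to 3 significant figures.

R ≈ 3.18×10⁸ m

L = 4πR²σT⁴ ⇒ R = √(L/(4πσT⁴)).
σT⁴ = 5.96030×10⁶ W/m², so R = √(7.584×10²⁴/(4π×5.96030×10⁶)) = 3.18×10⁸ m.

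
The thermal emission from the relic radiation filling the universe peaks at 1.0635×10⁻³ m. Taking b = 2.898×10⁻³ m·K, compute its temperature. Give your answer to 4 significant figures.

Wien's law gives T = b/λ_max = (2.898×10⁻³ m·K)/(1.0635×10⁻³ m) = 2.725 K.

T ≈ 2.725 K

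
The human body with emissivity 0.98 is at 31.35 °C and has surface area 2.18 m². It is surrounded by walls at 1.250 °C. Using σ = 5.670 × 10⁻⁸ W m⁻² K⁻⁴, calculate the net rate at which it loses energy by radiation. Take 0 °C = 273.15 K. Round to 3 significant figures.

Net loss ≈ 355 W

T = 31.35 °C + 273.15 = 304.50 K.
Surroundings: T = 1.250 °C + 273.15 = 274.400 K.
Area A = 2.18 m².
Net radiated power P_net = εσA(T⁴ − T₀⁴) = 0.98×5.670×10⁻⁸×2.18×(304.50⁴ − 274.400⁴).
T⁴ − T₀⁴ = 8.59704×10⁹ − 5.66939×10⁹ = 2.92765×10⁹ K⁴, so P_net = 355 W.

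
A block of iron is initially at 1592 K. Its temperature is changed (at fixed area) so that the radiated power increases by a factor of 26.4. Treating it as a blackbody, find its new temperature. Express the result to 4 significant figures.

T₂ ≈ 3609 K

P ∝ T⁴, so T₂/T₁ = (P₂/P₁)^(1/4) = (26.4)^(1/4) = 2.26674.
T₂ = 1592 × 2.26674 = 3609 K.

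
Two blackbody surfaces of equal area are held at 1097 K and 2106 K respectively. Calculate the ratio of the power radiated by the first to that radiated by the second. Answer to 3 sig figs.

P₁/P₂ ≈ 0.0736

With equal areas, P₁/P₂ = (T₁/T₂)⁴ = (1097/2106)⁴ = 0.0736.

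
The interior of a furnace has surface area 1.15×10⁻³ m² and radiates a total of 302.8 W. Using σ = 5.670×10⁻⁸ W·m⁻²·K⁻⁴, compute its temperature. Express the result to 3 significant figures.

T ≈ 1.47×10³ K

Area A = 1.15×10⁻³ m².
P = σAT⁴ ⇒ T = (P/(σA))^(1/4) = (302.8/(5.670×10⁻⁸×1.15×10⁻³))^(1/4) = 1.47×10³ K.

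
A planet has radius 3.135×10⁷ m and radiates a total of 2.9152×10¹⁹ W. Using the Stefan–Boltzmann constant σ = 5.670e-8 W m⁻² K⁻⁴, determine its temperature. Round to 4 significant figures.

Surface area A = 4πR² = 4π(3.135×10⁷ m)² = 1.23505×10¹⁶ m².
P = σAT⁴ ⇒ T = (P/(σA))^(1/4) = (2.9152×10¹⁹/(5.670×10⁻⁸×1.23505×10¹⁶))^(1/4) = 451.7 K.

T ≈ 451.7 K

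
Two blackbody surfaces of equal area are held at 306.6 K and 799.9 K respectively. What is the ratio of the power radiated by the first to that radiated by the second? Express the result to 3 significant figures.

P₁/P₂ ≈ 0.0216

With equal areas, P₁/P₂ = (T₁/T₂)⁴ = (306.6/799.9)⁴ = 0.0216.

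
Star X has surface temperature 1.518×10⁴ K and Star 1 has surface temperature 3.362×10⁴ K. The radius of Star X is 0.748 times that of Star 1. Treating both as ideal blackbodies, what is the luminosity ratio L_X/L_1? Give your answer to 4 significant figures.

L_X/L_1 ≈ 0.02325

L ∝ R²T⁴, so L_X/L_1 = (R_X/R_1)²(T_X/T_1)⁴ = (0.748)² × (1.518×10⁴/3.362×10⁴)⁴ = 0.559504 × 0.0415620 = 0.02325.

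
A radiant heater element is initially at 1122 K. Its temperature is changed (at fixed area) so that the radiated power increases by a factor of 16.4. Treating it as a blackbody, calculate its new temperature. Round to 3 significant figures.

T₂ ≈ 2.26×10³ K

P ∝ T⁴, so T₂/T₁ = (P₂/P₁)^(1/4) = (16.4)^(1/4) = 2.01238.
T₂ = 1122 × 2.01238 = 2.26×10³ K.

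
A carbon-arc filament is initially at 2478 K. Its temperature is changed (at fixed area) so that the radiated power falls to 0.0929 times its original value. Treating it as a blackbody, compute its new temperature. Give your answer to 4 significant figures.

P ∝ T⁴, so T₂/T₁ = (P₂/P₁)^(1/4) = (0.0929)^(1/4) = 0.552082.
T₂ = 2478 × 0.552082 = 1368 K.

T₂ ≈ 1368 K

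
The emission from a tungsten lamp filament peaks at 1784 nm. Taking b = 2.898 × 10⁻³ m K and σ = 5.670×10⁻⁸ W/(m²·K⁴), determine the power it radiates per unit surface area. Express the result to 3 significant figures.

I ≈ 3.95×10⁵ W/m²

Wien's law: T = b/λ_max = 2.898×10⁻³/1.784×10⁻⁶ = 1624.44 K.
Then I = σT⁴ = 5.670×10⁻⁸×(1624.44)⁴ = 3.95×10⁵ W/m².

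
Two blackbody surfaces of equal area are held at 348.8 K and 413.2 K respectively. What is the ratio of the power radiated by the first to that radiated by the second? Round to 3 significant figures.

With equal areas, P₁/P₂ = (T₁/T₂)⁴ = (348.8/413.2)⁴ = 0.508.

P₁/P₂ ≈ 0.508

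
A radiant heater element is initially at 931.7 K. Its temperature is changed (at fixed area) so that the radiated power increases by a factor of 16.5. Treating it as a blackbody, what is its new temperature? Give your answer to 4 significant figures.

T₂ ≈ 1878 K

P ∝ T⁴, so T₂/T₁ = (P₂/P₁)^(1/4) = (16.5)^(1/4) = 2.01545.
T₂ = 931.7 × 2.01545 = 1878 K.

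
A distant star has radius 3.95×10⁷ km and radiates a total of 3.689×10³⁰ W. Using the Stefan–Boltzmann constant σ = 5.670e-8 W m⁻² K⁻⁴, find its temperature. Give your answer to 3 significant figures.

T ≈ 7.59×10³ K

Surface area A = 4πR² = 4π(3.95×10¹⁰ m)² = 1.96067×10²² m².
P = σAT⁴ ⇒ T = (P/(σA))^(1/4) = (3.689×10³⁰/(5.670×10⁻⁸×1.96067×10²²))^(1/4) = 7.59×10³ K.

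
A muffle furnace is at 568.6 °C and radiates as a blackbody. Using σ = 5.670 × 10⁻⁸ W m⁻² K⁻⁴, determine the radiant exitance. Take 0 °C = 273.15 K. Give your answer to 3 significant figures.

I ≈ 2.85×10⁴ W/m²

T = 568.6 °C + 273.15 = 841.75 K.
Stefan–Boltzmann: I = σT⁴ = 5.670×10⁻⁸ × (841.75)⁴ = 2.85×10⁴ W/m².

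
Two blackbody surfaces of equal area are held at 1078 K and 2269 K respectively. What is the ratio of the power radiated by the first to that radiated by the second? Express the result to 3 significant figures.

P₁/P₂ ≈ 0.0509

With equal areas, P₁/P₂ = (T₁/T₂)⁴ = (1078/2269)⁴ = 0.0509.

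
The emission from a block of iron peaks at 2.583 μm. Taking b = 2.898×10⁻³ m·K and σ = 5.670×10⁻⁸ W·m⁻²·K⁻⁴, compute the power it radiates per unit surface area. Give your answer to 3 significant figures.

Wien's law: T = b/λ_max = 2.898×10⁻³/2.583×10⁻⁶ = 1121.95 K.
Then I = σT⁴ = 5.670×10⁻⁸×(1121.95)⁴ = 8.98×10⁴ W/m².

I ≈ 8.98×10⁴ W/m²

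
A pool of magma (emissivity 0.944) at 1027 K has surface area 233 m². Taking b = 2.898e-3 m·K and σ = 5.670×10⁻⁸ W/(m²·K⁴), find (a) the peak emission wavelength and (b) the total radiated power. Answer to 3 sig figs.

λ_max ≈ 2.82 μm; P ≈ 1.39×10⁷ W

(a) λ_max = b/T = 2.898×10⁻³/1027 = 2.822×10⁻⁶ m = 2.82 μm.
Area A = 233 m².
(b) P = εσAT⁴ = 0.944×5.670×10⁻⁸×233×(1027)⁴ = 1.39×10⁷ W.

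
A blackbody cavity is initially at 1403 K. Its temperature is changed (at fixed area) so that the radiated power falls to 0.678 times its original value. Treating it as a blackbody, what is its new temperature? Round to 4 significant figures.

P ∝ T⁴, so T₂/T₁ = (P₂/P₁)^(1/4) = (0.678)^(1/4) = 0.907418.
T₂ = 1403 × 0.907418 = 1273 K.

T₂ ≈ 1273 K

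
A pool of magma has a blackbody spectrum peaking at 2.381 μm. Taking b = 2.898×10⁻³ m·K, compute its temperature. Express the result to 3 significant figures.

Wien's law gives T = b/λ_max = (2.898×10⁻³ m·K)/(2.381×10⁻⁶ m) = 1.22×10³ K.

T ≈ 1.22×10³ K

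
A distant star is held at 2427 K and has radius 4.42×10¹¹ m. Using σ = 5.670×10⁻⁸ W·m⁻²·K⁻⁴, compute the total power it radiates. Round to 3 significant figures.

Surface area A = 4πR² = 4π(4.42×10¹¹ m)² = 2.45502×10²⁴ m².
P = σAT⁴ = 5.670×10⁻⁸ × 2.45502×10²⁴ × (2427)⁴ = 4.83×10³⁰ W.

P ≈ 4.83×10³⁰ W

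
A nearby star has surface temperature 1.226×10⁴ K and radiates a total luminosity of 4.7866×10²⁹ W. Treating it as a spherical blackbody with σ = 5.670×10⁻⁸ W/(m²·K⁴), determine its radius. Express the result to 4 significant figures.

L = 4πR²σT⁴ ⇒ R = √(L/(4πσT⁴)).
σT⁴ = 1.28099×10⁹ W/m², so R = √(4.7866×10²⁹/(4π×1.28099×10⁹)) = 5.453×10⁹ m.

R ≈ 5.453×10⁹ m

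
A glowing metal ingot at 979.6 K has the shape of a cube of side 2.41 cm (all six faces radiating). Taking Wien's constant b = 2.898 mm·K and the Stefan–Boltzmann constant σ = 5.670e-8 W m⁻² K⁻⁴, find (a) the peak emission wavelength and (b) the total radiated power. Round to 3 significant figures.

λ_max ≈ 2.96×10³ nm; P ≈ 182 W

(a) λ_max = b/T = 2.898×10⁻³/979.6 = 2.958×10⁻⁶ m = 2.96×10³ nm.
Area A = 6s² = 6×(0.0241 m)² = 3.48486×10⁻³ m².
(b) P = σAT⁴ = 5.670×10⁻⁸×3.48486×10⁻³×(979.6)⁴ = 182 W.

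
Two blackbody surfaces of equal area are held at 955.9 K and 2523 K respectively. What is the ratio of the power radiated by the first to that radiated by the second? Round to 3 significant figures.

With equal areas, P₁/P₂ = (T₁/T₂)⁴ = (955.9/2523)⁴ = 0.0206.

P₁/P₂ ≈ 0.0206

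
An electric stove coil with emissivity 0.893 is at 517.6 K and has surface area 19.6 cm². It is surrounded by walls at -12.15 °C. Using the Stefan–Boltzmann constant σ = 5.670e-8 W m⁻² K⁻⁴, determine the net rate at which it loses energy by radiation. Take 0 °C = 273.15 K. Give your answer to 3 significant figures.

Surroundings: T = -12.15 °C + 273.15 = 261.00 K.
Area A = 19.6 cm² = 1.96×10⁻³ m².
Net radiated power P_net = εσA(T⁴ − T₀⁴) = 0.893×5.670×10⁻⁸×1.96×10⁻³×(517.6⁴ − 261.00⁴).
T⁴ − T₀⁴ = 7.17756×10¹⁰ − 4.64047×10⁹ = 6.71351×10¹⁰ K⁴, so P_net = 6.66 W.

Net loss ≈ 6.66 W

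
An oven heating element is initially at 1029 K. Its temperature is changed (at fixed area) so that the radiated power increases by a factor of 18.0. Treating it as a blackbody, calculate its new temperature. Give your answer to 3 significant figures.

T₂ ≈ 2.12×10³ K

P ∝ T⁴, so T₂/T₁ = (P₂/P₁)^(1/4) = (18.0)^(1/4) = 2.05977.
T₂ = 1029 × 2.05977 = 2.12×10³ K.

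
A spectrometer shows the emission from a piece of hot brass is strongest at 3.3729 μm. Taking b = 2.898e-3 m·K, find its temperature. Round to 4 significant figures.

T ≈ 859.2 K

Wien's law gives T = b/λ_max = (2.898×10⁻³ m·K)/(3.3729×10⁻⁶ m) = 859.2 K.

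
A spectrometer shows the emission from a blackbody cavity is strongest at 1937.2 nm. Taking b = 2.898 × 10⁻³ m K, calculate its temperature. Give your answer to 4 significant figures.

T ≈ 1496 K

Wien's law gives T = b/λ_max = (2.898×10⁻³ m·K)/(1.9372×10⁻⁶ m) = 1496 K.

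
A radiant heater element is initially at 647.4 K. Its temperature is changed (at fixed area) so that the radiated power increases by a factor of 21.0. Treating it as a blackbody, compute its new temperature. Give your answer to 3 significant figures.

P ∝ T⁴, so T₂/T₁ = (P₂/P₁)^(1/4) = (21.0)^(1/4) = 2.14070.
T₂ = 647.4 × 2.14070 = 1.39×10³ K.

T₂ ≈ 1.39×10³ K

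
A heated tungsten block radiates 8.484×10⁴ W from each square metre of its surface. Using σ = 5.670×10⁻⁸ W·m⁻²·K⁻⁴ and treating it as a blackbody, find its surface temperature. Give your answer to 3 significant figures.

I = σT⁴, so T = (I/σ)^(1/4) = (8.484×10⁴/(5.670×10⁻⁸))^(1/4) = 1.11×10³ K.

T ≈ 1.11×10³ K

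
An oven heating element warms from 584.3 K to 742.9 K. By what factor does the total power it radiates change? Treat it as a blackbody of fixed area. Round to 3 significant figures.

P ∝ T⁴, so P₂/P₁ = (T₂/T₁)⁴ = (742.9/584.3)⁴ = (1.27144)⁴ = 2.61.

P₂/P₁ ≈ 2.61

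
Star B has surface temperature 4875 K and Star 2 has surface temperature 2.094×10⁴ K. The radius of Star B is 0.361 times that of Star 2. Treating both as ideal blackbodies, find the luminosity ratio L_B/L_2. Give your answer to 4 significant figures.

L_B/L_2 ≈ 3.828×10⁻⁴

L ∝ R²T⁴, so L_B/L_2 = (R_B/R_2)²(T_B/T_2)⁴ = (0.361)² × (4875/2.094×10⁴)⁴ = 0.130321 × 2.93759×10⁻³ = 3.828×10⁻⁴.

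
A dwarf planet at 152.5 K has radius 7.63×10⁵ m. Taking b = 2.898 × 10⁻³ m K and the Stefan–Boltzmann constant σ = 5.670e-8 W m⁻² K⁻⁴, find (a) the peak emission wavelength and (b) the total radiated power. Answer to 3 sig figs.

(a) λ_max = b/T = 2.898×10⁻³/152.5 = 1.900×10⁻⁵ m = 19.0 μm.
Surface area A = 4πR² = 4π(7.63×10⁵ m)² = 7.31575×10¹² m².
(b) P = σAT⁴ = 5.670×10⁻⁸×7.31575×10¹²×(152.5)⁴ = 2.24×10¹⁴ W.

λ_max ≈ 19.0 μm; P ≈ 2.24×10¹⁴ W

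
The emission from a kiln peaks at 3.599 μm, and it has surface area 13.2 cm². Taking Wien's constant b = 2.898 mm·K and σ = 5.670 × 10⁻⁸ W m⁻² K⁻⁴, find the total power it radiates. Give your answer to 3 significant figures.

Wien's law: T = b/λ_max = 2.898×10⁻³/3.599×10⁻⁶ = 805.224 K.
Area A = 13.2 cm² = 1.32×10⁻³ m².
Then P = σAT⁴ = 5.670×10⁻⁸×1.32×10⁻³×(805.224)⁴ = 31.5 W.

P ≈ 31.5 W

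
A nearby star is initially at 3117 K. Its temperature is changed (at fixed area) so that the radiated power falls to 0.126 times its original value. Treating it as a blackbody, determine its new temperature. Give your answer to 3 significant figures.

T₂ ≈ 1.86×10³ K

P ∝ T⁴, so T₂/T₁ = (P₂/P₁)^(1/4) = (0.126)^(1/4) = 0.595789.
T₂ = 3117 × 0.595789 = 1.86×10³ K.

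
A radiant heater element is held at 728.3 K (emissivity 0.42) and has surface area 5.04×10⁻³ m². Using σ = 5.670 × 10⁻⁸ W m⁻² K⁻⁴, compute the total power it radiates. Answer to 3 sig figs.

Area A = 5.04×10⁻³ m².
P = εσAT⁴ = 0.42 × 5.670×10⁻⁸ × 5.04×10⁻³ × (728.3)⁴ = 33.8 W.

P ≈ 33.8 W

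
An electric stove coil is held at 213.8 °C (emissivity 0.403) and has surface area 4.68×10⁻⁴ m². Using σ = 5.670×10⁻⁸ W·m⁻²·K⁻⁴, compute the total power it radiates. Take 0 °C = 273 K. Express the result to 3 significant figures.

P ≈ 0.601 W

T = 213.8 °C + 273 = 486.8 K.
Area A = 4.68×10⁻⁴ m².
P = εσAT⁴ = 0.403 × 5.670×10⁻⁸ × 4.68×10⁻⁴ × (486.8)⁴ = 0.601 W.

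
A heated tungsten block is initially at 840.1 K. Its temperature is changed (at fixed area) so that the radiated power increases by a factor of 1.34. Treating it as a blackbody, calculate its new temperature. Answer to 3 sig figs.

T₂ ≈ 904 K

P ∝ T⁴, so T₂/T₁ = (P₂/P₁)^(1/4) = (1.34)^(1/4) = 1.07591.
T₂ = 840.1 × 1.07591 = 904 K.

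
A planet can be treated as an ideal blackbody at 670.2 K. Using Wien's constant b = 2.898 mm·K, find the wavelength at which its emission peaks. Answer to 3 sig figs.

λ_max ≈ 4.32 μm

Wien's displacement law: λ_max = b/T = (2.898×10⁻³ m·K)/(670.2 K) = 4.324×10⁻⁶ m.
That is 4.32 μm, in the infrared range.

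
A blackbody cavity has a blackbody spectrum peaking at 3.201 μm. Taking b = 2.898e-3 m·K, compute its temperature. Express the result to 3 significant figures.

T ≈ 905 K

Wien's law gives T = b/λ_max = (2.898×10⁻³ m·K)/(3.201×10⁻⁶ m) = 905 K.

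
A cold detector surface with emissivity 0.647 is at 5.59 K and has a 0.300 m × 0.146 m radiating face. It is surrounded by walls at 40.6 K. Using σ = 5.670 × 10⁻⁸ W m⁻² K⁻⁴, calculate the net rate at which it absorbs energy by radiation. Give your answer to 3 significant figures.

Area A = 0.300 × 0.146 = 0.0438 m².
Net radiated power P_net = εσA(T⁴ − T₀⁴) = 0.647×5.670×10⁻⁸×0.0438×(5.59⁴ − 40.6⁴).
T⁴ − T₀⁴ = 976.444 − 2.71709×10⁶ = -2.71611×10⁶ K⁴, so P_net = -4.36×10⁻³ W — negative, meaning a net gain of 4.36×10⁻³ W.

Net gain ≈ 4.36×10⁻³ W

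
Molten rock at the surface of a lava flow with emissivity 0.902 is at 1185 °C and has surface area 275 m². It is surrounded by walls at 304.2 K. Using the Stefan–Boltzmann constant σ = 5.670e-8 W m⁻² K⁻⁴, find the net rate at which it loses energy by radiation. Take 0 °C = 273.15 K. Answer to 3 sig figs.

T = 1185 °C + 273.15 = 1458.15 K.
Area A = 275 m².
Net radiated power P_net = εσA(T⁴ − T₀⁴) = 0.902×5.670×10⁻⁸×275×(1458.15⁴ − 304.2⁴).
T⁴ − T₀⁴ = 4.52073×10¹² − 8.56321×10⁹ = 4.51217×10¹² K⁴, so P_net = 6.35×10⁷ W.

Net loss ≈ 6.35×10⁷ W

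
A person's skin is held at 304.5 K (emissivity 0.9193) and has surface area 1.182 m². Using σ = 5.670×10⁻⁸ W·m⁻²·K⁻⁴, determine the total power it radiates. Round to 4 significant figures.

P ≈ 529.7 W

Area A = 1.182 m².
P = εσAT⁴ = 0.9193 × 5.670×10⁻⁸ × 1.182 × (304.5)⁴ = 529.7 W.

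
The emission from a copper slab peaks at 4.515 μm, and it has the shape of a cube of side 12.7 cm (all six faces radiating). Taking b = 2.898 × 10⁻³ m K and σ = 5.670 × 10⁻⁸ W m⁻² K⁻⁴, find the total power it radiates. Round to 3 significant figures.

P ≈ 931 W

Wien's law: T = b/λ_max = 2.898×10⁻³/4.515×10⁻⁶ = 641.860 K.
Area A = 6s² = 6×(0.127 m)² = 0.096774 m².
Then P = σAT⁴ = 5.670×10⁻⁸×0.096774×(641.860)⁴ = 931 W.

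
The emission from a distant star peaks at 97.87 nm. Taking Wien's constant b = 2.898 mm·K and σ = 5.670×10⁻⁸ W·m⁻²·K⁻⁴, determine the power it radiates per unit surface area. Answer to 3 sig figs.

I ≈ 4.36×10¹⁰ W/m²

Wien's law: T = b/λ_max = 2.898×10⁻³/9.787×10⁻⁸ = 29610.7 K.
Then I = σT⁴ = 5.670×10⁻⁸×(29610.7)⁴ = 4.36×10¹⁰ W/m².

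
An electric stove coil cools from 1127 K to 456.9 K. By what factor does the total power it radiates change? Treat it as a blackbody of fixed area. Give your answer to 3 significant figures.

P ∝ T⁴, so P₂/P₁ = (T₂/T₁)⁴ = (456.9/1127)⁴ = (0.405413)⁴ = 0.0270.

P₂/P₁ ≈ 0.0270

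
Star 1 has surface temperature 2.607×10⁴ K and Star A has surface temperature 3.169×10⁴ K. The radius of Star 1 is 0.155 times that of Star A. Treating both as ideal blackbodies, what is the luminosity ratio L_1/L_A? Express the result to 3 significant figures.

L_1/L_A ≈ 0.0110

L ∝ R²T⁴, so L_1/L_A = (R_1/R_A)²(T_1/T_A)⁴ = (0.155)² × (2.607×10⁴/3.169×10⁴)⁴ = 0.024025 × 0.458010 = 0.0110.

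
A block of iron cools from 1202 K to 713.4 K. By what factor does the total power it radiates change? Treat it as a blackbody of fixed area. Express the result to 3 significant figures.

P₂/P₁ ≈ 0.124

P ∝ T⁴, so P₂/P₁ = (T₂/T₁)⁴ = (713.4/1202)⁴ = (0.593511)⁴ = 0.124.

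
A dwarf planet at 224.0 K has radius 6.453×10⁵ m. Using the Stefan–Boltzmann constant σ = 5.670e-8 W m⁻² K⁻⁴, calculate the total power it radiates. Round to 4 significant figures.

P ≈ 7.470×10¹⁴ W

Surface area A = 4πR² = 4π(6.453×10⁵ m)² = 5.23279×10¹² m².
P = σAT⁴ = 5.670×10⁻⁸ × 5.23279×10¹² × (224.0)⁴ = 7.470×10¹⁴ W.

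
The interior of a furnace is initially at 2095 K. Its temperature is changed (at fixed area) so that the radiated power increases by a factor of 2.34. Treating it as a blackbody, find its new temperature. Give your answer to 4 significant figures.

P ∝ T⁴, so T₂/T₁ = (P₂/P₁)^(1/4) = (2.34)^(1/4) = 1.23681.
T₂ = 2095 × 1.23681 = 2591 K.

T₂ ≈ 2591 K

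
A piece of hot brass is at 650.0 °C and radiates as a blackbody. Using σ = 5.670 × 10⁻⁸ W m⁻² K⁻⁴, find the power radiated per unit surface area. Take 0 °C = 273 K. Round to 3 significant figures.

T = 650.0 °C + 273 = 923.0 K.
Stefan–Boltzmann: I = σT⁴ = 5.670×10⁻⁸ × (923.0)⁴ = 4.12×10⁴ W/m².

I ≈ 4.12×10⁴ W/m²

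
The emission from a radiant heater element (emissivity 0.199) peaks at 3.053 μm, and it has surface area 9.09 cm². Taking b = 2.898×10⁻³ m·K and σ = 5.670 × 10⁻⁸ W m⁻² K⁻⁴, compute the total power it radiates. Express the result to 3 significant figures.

P ≈ 8.33 W

Wien's law: T = b/λ_max = 2.898×10⁻³/3.053×10⁻⁶ = 949.230 K.
Area A = 9.09 cm² = 9.09×10⁻⁴ m².
Then P = εσAT⁴ = 0.199×5.670×10⁻⁸×9.09×10⁻⁴×(949.230)⁴ = 8.33 W.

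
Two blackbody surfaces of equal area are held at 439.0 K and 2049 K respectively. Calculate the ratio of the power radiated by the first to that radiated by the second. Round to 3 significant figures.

P₁/P₂ ≈ 2.11×10⁻³

With equal areas, P₁/P₂ = (T₁/T₂)⁴ = (439.0/2049)⁴ = 2.11×10⁻³.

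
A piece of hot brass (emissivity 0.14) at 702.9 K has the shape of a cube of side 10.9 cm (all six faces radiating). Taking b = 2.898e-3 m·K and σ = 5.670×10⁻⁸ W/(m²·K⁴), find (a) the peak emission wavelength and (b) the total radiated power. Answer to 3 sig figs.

(a) λ_max = b/T = 2.898×10⁻³/702.9 = 4.123×10⁻⁶ m = 4.12 μm.
Area A = 6s² = 6×(0.109 m)² = 0.071286 m².
(b) P = εσAT⁴ = 0.14×5.670×10⁻⁸×0.071286×(702.9)⁴ = 138 W.

λ_max ≈ 4.12 μm; P ≈ 138 W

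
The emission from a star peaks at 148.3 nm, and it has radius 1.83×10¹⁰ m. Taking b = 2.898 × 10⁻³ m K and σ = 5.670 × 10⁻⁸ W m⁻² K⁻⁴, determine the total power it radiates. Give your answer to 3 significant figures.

P ≈ 3.48×10³¹ W

Wien's law: T = b/λ_max = 2.898×10⁻³/1.483×10⁻⁷ = 19541.5 K.
Surface area A = 4πR² = 4π(1.83×10¹⁰ m)² = 4.20835×10²¹ m².
Then P = σAT⁴ = 5.670×10⁻⁸×4.20835×10²¹×(19541.5)⁴ = 3.48×10³¹ W.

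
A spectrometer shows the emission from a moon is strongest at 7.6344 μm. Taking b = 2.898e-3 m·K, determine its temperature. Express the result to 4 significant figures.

T ≈ 379.6 K

Wien's law gives T = b/λ_max = (2.898×10⁻³ m·K)/(7.6344×10⁻⁶ m) = 379.6 K.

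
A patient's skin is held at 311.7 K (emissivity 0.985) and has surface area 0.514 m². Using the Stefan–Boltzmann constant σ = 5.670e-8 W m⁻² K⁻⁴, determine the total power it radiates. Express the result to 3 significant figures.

Area A = 0.514 m².
P = εσAT⁴ = 0.985 × 5.670×10⁻⁸ × 0.514 × (311.7)⁴ = 271 W.

P ≈ 271 W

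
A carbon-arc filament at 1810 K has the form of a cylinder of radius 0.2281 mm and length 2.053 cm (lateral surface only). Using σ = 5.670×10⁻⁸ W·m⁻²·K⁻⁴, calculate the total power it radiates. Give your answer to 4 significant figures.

P ≈ 17.91 W

Lateral area A = 2πrL = 2π×2.281×10⁻⁴×0.02053 = 2.94235×10⁻⁵ m².
P = σAT⁴ = 5.670×10⁻⁸ × 2.94235×10⁻⁵ × (1810)⁴ = 17.91 W.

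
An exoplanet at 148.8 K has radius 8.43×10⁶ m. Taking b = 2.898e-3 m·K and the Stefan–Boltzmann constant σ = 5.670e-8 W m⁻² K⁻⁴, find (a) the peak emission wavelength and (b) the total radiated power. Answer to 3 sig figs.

λ_max ≈ 19.5 μm; P ≈ 2.48×10¹⁶ W

(a) λ_max = b/T = 2.898×10⁻³/148.8 = 1.948×10⁻⁵ m = 19.5 μm.
Surface area A = 4πR² = 4π(8.43×10⁶ m)² = 8.93028×10¹⁴ m².
(b) P = σAT⁴ = 5.670×10⁻⁸×8.93028×10¹⁴×(148.8)⁴ = 2.48×10¹⁶ W.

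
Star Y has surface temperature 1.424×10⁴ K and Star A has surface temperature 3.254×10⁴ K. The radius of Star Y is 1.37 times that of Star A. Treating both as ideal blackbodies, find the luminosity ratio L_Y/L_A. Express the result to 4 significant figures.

L ∝ R²T⁴, so L_Y/L_A = (R_Y/R_A)²(T_Y/T_A)⁴ = (1.37)² × (1.424×10⁴/3.254×10⁴)⁴ = 1.8769 × 0.0366750 = 0.06884.

L_Y/L_A ≈ 0.06884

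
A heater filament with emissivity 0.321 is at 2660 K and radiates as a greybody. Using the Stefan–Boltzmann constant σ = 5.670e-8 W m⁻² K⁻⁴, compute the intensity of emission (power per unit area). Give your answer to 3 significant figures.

I ≈ 9.11×10⁵ W/m²

Stefan–Boltzmann: I = εσT⁴ = 0.321 × 5.670×10⁻⁸ × (2660)⁴ = 9.11×10⁵ W/m².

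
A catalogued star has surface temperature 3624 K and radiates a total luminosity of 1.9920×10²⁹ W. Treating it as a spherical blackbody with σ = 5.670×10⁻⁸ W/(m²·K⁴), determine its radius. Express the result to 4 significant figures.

R ≈ 4.026×10¹⁰ m

L = 4πR²σT⁴ ⇒ R = √(L/(4πσT⁴)).
σT⁴ = 9.77993×10⁶ W/m², so R = √(1.9920×10²⁹/(4π×9.77993×10⁶)) = 4.026×10¹⁰ m.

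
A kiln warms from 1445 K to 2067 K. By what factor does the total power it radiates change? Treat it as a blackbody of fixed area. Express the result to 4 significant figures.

P₂/P₁ ≈ 4.187

P ∝ T⁴, so P₂/P₁ = (T₂/T₁)⁴ = (2067/1445)⁴ = (1.43045)⁴ = 4.187.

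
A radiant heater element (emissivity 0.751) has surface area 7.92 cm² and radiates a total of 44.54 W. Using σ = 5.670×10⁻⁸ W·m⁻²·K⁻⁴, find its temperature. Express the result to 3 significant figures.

T ≈ 1.07×10³ K

Area A = 7.92 cm² = 7.92×10⁻⁴ m².
P = εσAT⁴ ⇒ T = (P/(εσA))^(1/4) = (44.54/(0.751×5.670×10⁻⁸×7.92×10⁻⁴))^(1/4) = 1.07×10³ K.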